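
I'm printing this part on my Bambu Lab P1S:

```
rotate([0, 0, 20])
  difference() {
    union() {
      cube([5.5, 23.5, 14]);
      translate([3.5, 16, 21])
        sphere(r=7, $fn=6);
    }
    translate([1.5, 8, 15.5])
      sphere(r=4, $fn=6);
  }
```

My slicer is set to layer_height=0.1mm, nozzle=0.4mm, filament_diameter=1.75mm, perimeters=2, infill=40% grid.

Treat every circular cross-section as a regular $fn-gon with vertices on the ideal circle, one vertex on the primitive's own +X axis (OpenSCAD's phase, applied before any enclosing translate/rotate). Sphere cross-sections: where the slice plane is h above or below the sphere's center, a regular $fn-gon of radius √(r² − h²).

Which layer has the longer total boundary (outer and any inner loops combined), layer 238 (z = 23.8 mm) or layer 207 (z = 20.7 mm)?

Layer 238 (z = 23.8): the cube does not reach this height (z outside [0, 14]); the r=7 sphere at (3.5, 16) contributes a regular 6-gon of circumradius √(7²−2.8²) = 6.416 (perimeter = 2·6·6.416·sin(180°/6) = 38.49 mm); Combining (union): only the r=7 sphere at (3.5, 16) is present, so the union is just that shape — boundary = 38.49 mm; the sphere at (1.5, 8) does not reach this height (|z−center|=8.300 > r=4); After the difference (first − rest): none of the subtracted shapes is present at this height, so that combined region is unchanged — boundary = 38.49 mm; (whole slice rotated 20° about Z — lengths, areas and connectivity unchanged). So its perimeter = 38.49 mm. Layer 207 (z = 20.7): the cube is not intersected at this z (z outside [0, 14]); the r=7 sphere at (3.5, 16) contributes a regular 6-gon of circumradius √(7²−0.3²) = 6.994 (perimeter = 2·6·6.994·sin(180°/6) = 41.96 mm); Combining (union): only the r=7 sphere at (3.5, 16) is present, so the union is just that shape — boundary = 41.96 mm; the sphere at (1.5, 8) is not intersected at this z (|z−center|=5.200 > r=4); After the difference (first − rest): none of the subtracted shapes is present at this height, so that combined region is unchanged — boundary = 41.96 mm; (rotated 20° about Z; rotation is an isometry so areas/perimeters/island counts are preserved). So its perimeter = 41.96 mm. Layer 207 is larger (41.96 vs 38.49 mm).

layer 207 (z = 20.7 mm)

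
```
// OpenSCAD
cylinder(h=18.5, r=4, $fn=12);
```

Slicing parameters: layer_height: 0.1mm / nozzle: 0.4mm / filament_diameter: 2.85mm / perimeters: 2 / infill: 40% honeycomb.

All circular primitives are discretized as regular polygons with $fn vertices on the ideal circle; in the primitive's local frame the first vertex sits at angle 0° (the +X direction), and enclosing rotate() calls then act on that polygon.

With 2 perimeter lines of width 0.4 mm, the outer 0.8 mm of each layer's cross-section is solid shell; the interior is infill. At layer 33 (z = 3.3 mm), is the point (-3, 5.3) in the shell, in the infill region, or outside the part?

outside

At z = 3.3 mm: the r=4 cylinder contributes a regular 12-gon of circumradius 4. Overall, the cross-section is a single solid region. The nearest boundary edge runs (0.00, 4.00)→(-2.00, 3.46); distance from the point to it = 2.09 mm. The point is not inside any of the regions above, so it lies outside the cross-section (2.09 mm from the nearest boundary).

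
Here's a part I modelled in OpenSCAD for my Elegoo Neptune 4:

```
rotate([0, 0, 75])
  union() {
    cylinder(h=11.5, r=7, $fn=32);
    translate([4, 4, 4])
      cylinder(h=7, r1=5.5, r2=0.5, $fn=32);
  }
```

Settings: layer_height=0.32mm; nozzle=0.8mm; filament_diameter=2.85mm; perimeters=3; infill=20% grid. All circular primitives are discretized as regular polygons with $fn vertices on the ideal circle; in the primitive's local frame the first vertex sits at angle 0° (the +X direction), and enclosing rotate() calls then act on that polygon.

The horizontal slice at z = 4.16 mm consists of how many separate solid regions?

At z = 4.16 mm: the r=7 cylinder gives a regular 32-gon of circumradius 7 (constant along its height); the cone at (4, 4): at t=0.023 of its height the radius interpolates to r₁+(r₂−r₁)t = 5.386, giving a regular 32-gon of that circumradius; Taking the union: the regions partially overlap (shared area 51.30 mm²), so overlapping operands fuse into one piece — 1 connected region; (rotated 75° about Z; rotation is an isometry so areas/perimeters/island counts are preserved). The result has 1 disconnected region.

1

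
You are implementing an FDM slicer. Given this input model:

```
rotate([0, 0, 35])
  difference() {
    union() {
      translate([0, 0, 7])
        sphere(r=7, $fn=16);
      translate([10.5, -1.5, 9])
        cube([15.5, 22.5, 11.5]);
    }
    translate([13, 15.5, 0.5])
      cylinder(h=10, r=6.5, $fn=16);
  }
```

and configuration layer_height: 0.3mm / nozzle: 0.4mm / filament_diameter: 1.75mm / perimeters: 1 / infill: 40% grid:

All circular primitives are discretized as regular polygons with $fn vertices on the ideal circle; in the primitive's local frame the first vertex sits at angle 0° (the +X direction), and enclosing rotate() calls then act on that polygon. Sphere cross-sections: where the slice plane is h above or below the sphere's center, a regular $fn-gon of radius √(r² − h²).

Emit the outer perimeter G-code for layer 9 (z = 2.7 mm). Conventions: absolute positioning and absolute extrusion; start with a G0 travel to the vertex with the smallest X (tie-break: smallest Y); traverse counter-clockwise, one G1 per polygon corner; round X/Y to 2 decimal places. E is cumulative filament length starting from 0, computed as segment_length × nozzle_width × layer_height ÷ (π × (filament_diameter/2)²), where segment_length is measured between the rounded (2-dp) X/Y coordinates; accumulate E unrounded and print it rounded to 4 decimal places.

At z = 2.7 mm: the r=7 sphere contributes a regular 16-gon of circumradius √(7²−4.3²) = 5.524; the cube at (10.5, -1.5) is absent (z outside [9, 20.5]); Combining (union): only the r=7 sphere is present, so the union is just that shape — 1 connected region; the r=6.5 cylinder at (13, 15.5) contributes a regular 16-gon of circumradius 6.5; After the difference (first − rest): starting from that combined region, the r=6.5 cylinder at (13, 15.5) misses the remaining region (no effect) — 1 connected region; (rotated 35° about Z; rotation is an isometry so areas/perimeters/island counts are preserved). The outline is a single polygon with 16 vertices. Extrusion per mm of travel: 0.4 × 0.3 / (π × 0.875²) = 0.049890. Accumulating E over each segment gives final E = 1.7203.

G0 X-5.44 Y0.96 Z2.70
G1 X-5.39 Y-1.20 E0.1078
G1 X-4.52 Y-3.17 E0.2152
G1 X-2.97 Y-4.66 E0.3225
G1 X-0.96 Y-5.44 E0.4301
G1 X1.20 Y-5.39 E0.5379
G1 X3.17 Y-4.52 E0.6453
G1 X4.66 Y-2.97 E0.7526
G1 X5.44 Y-0.96 E0.8601
G1 X5.39 Y1.20 E0.9679
G1 X4.52 Y3.17 E1.0754
G1 X2.97 Y4.66 E1.1826
G1 X0.96 Y5.44 E1.2902
G1 X-1.20 Y5.39 E1.3980
G1 X-3.17 Y4.52 E1.5054
G1 X-4.66 Y2.97 E1.6127
G1 X-5.44 Y0.96 E1.7203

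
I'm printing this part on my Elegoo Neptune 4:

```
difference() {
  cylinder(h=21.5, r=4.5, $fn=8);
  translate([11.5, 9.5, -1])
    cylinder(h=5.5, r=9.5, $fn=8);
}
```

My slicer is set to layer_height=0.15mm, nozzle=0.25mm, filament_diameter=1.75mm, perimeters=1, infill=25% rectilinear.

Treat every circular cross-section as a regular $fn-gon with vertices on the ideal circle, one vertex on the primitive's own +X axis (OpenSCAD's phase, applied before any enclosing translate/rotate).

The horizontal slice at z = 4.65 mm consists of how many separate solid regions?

At z = 4.65 mm: the cylinder: section is a regular 8-gon, circumradius r=4.5; the cylinder at (11.5, 9.5) is not intersected at this z (z outside [-1, 4.5]); After the difference (first − rest): none of the subtracted shapes is present at this height, so the r=4.5 cylinder is unchanged — 1 connected region. The result has 1 disconnected region.

1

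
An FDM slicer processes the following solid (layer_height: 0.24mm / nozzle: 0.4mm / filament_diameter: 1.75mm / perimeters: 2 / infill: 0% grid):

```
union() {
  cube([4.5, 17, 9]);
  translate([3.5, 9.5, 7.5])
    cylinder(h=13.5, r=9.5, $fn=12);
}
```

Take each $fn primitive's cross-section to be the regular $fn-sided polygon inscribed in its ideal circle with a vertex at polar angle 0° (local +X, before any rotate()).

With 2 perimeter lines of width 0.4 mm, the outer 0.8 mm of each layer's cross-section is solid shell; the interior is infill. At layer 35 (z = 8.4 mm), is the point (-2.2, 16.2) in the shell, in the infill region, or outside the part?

shell

At z = 8.4 mm: the 4.5×17 cube contributes its full rectangle; the r=9.5 cylinder at (3.5, 9.5) contributes a regular 12-gon of circumradius 9.5; Taking the union: the regions partially overlap (shared area 74.72 mm²), so overlapping operands fuse into one piece — 1 connected region. Overall, the cross-section is a single solid region. The nearest boundary edge runs (-4.73, 14.25)→(-1.25, 17.73); distance from the point to it = 0.41 mm. The point is inside the cross-section, 0.41 mm from the nearest boundary — within the 0.8 mm shell band (2 × 0.4).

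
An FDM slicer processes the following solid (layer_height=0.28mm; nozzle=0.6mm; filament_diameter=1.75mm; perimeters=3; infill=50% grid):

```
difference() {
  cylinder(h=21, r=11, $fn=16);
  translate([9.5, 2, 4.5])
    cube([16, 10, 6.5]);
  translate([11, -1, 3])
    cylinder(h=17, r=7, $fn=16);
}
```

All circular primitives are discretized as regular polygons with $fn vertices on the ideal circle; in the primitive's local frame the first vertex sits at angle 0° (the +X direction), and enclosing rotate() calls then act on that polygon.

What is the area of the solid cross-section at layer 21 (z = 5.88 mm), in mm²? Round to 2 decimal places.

At z = 5.88 mm: the r=11 cylinder gives a regular 16-gon of circumradius 11 (constant along its height) (area = (16/2)·11.000²·sin(360°/16) = 370.44 mm²); the cube at (9.5, 2) is present — its section is the full 16×10 rectangle (area 160.00 mm²); the cylinder at (11, -1): section is a regular 16-gon, circumradius r=7 (area = (16/2)·7.000²·sin(360°/16) = 150.01 mm²); Subtracting the remaining from the first: starting from the r=11 cylinder (370.44 mm²), the 16×10 cube at (9.5, 2) partially overlaps it — only the 2.28 mm² overlap (of its 160.00 mm²) is removed, clipping the outline; the r=7 cylinder at (11, -1) partially overlaps it — only the 60.03 mm² overlap (of its 150.01 mm²) is removed, clipping the outline — area = 308.12 mm². Overall, the cross-section is a single solid region. Net area = 308.12 mm².

308.12 mm²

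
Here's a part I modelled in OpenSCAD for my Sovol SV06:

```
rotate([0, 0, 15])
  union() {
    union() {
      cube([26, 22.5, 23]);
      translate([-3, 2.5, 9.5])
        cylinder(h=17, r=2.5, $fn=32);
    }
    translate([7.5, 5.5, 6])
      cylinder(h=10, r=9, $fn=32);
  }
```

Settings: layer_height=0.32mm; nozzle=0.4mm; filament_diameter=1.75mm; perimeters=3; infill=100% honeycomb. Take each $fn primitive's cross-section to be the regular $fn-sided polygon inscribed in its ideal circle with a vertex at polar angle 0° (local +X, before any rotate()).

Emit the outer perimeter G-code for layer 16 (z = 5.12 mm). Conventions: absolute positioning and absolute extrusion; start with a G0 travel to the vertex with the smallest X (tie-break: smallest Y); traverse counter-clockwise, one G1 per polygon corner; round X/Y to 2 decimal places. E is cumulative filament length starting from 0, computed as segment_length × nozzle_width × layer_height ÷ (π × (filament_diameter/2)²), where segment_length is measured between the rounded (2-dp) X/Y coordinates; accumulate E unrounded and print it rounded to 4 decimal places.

At z = 5.12 mm: the 26×22.5 cube contributes its full rectangle; the cylinder at (-3, 2.5) is not intersected at this z (z outside [9.5, 26.5]); Merging all regions: only the 26×22.5 cube is present, so the union is just that shape — 1 connected region; the cylinder at (7.5, 5.5) does not reach this height (z outside [6, 16]); Taking the union: only the result so far is present, so the union is just that shape — 1 connected region; (whole slice rotated 15° about Z — lengths, areas and connectivity unchanged). The outline is a single polygon with 4 vertices. Extrusion per mm of travel: 0.4 × 0.32 / (π × 0.875²) = 0.053216. Accumulating E over each segment gives final E = 5.1611.

G0 X-5.82 Y21.73 Z5.12
G1 X0.00 Y0.00 E1.1971
G1 X25.11 Y6.73 E2.5806
G1 X19.29 Y28.46 E3.7777
G1 X-5.82 Y21.73 E5.1611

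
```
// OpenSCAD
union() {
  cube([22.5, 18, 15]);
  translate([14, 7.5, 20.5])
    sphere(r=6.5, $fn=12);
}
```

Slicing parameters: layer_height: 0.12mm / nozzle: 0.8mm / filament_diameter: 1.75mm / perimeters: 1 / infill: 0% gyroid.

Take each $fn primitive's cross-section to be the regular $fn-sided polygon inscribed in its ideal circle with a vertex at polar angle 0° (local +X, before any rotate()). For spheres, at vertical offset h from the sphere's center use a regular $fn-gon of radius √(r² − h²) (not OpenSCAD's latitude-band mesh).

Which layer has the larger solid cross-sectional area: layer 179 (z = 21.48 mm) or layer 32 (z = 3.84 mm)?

layer 32 (z = 3.84 mm)

Layer 179 (z = 21.48): the cube does not reach this height (z outside [0, 15]); the r=6.5 sphere at (14, 7.5) slices to a regular 12-gon of circumradius 6.426 (√(r²−h²) with h=0.98 from center) (area = (12/2)·6.426²·sin(360°/12) = 123.87 mm²); Combining (union): only the r=6.5 sphere at (14, 7.5) is present, so the union is just that shape — area = 123.87 mm². So its area = 123.87 mm². Layer 32 (z = 3.84): the cube is present — its section is the full 22.5×18 rectangle (area 405.00 mm²); the sphere at (14, 7.5) does not reach this height (|z−center|=16.660 > r=6.5); Merging all regions: only the 22.5×18 cube is present, so the union is just that shape — area = 405.00 mm². So its area = 405.00 mm². Layer 32 is larger (405.00 vs 123.87 mm²).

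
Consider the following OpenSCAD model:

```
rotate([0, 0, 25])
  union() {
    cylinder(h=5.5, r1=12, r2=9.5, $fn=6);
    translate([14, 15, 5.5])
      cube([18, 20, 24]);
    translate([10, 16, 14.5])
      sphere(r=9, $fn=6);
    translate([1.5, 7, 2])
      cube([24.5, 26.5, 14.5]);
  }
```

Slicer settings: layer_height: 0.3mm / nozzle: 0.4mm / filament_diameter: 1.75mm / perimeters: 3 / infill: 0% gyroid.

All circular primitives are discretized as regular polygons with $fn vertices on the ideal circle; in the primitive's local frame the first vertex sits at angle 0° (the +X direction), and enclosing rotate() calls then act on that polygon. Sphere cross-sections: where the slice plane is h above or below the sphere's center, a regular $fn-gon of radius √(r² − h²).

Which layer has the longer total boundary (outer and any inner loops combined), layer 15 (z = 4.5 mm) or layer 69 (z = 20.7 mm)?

layer 15 (z = 4.5 mm)

Layer 15 (z = 4.5): the cone (r1=12→r2=9.5) has section circumradius 9.955 here — a regular 6-gon (perimeter = 2·6·9.955·sin(180°/6) = 59.73 mm); the cube at (14, 15) does not reach this height (z outside [5.5, 29.5]); the sphere at (10, 16) is absent (|z−center|=10.000 > r=9); the cube at (1.5, 7) (footprint 24.5×26.5) is included at this height (perimeter 102.00 mm); Merging all regions: the regions partially overlap (shared area 6.39 mm²), so the edge portions inside another operand are dropped and the merged outline is re-measured after clipping — boundary = 150.34 mm; (whole slice rotated 25° about Z — lengths, areas and connectivity unchanged). So its perimeter = 150.34 mm. Layer 69 (z = 20.7): the cone is not intersected at this z (z outside [0, 5.5]); the cube at (14, 15) is present — its section is the full 18×20 rectangle (perimeter 76.00 mm); the r=9 sphere at (10, 16) contributes a regular 6-gon of circumradius √(9²−6.2²) = 6.524 (perimeter = 2·6·6.524·sin(180°/6) = 39.14 mm); the cube at (1.5, 7) is not intersected at this z (z outside [2, 16.5]); Taking the union: the regions partially overlap (shared area 7.75 mm²), so the edge portions inside another operand are dropped and the merged outline is re-measured after clipping — boundary = 101.62 mm; (whole slice rotated 25° about Z — lengths, areas and connectivity unchanged). So its perimeter = 101.62 mm. Layer 15 is larger (150.34 vs 101.62 mm).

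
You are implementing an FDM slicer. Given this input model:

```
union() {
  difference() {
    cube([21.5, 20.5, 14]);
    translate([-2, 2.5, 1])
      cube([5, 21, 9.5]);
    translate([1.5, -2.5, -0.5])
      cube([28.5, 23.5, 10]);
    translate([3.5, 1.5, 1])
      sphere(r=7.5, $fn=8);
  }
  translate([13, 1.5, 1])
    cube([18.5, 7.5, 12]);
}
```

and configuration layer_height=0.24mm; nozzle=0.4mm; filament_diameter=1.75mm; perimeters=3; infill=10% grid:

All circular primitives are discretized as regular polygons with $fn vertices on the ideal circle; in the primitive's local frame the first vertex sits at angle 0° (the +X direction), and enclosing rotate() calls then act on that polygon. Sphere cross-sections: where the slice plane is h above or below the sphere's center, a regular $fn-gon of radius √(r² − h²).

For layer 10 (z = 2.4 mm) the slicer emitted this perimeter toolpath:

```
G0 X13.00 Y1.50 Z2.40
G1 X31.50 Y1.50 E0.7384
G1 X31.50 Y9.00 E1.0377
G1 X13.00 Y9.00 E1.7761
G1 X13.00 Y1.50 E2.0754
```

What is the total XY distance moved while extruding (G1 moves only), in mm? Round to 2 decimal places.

52.00 mm

Sum the Euclidean lengths of each G1 segment: total = 52.00 mm.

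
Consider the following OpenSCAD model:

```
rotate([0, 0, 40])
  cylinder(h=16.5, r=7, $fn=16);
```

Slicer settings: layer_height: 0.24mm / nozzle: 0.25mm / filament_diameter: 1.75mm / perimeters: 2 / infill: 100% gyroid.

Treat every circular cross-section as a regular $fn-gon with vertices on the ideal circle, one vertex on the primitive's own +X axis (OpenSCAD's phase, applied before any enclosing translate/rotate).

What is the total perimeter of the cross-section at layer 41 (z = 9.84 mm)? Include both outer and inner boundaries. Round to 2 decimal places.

At z = 9.84 mm: the r=7 cylinder contributes a regular 16-gon of circumradius 7 (perimeter = 2·16·7.000·sin(180°/16) = 43.70 mm); (whole slice rotated 40° about Z — lengths, areas and connectivity unchanged). Overall, the cross-section is a single solid region. Total boundary length (outer) = 43.70 mm.

43.70 mm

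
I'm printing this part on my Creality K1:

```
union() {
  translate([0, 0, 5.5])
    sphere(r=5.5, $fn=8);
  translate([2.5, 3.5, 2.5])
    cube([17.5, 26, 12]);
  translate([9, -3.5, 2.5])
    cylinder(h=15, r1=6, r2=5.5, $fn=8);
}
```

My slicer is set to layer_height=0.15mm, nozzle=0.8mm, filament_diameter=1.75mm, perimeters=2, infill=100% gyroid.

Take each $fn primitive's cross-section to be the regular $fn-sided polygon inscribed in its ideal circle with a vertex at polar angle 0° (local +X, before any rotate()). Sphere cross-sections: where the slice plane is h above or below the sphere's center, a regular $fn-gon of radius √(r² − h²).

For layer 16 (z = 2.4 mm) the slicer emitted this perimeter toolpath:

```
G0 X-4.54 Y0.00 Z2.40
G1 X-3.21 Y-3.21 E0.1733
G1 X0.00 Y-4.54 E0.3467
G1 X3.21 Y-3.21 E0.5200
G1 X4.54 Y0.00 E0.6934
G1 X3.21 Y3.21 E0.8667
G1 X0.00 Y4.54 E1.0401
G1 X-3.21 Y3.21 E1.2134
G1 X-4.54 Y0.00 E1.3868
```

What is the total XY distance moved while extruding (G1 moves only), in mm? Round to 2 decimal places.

27.80 mm

Sum the Euclidean lengths of each G1 segment: total = 27.80 mm.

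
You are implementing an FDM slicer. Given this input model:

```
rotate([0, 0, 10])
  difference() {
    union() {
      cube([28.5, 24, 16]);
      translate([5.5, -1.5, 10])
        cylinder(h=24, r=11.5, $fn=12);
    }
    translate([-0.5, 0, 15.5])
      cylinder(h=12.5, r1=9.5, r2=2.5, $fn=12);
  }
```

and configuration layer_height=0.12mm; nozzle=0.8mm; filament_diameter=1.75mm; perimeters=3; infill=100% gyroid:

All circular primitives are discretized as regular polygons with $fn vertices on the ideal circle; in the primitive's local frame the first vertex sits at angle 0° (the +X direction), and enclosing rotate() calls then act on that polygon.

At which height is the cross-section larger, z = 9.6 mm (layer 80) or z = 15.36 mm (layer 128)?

layer 128 (z = 15.36 mm)

Layer 80 (z = 9.6): the cube (footprint 28.5×24) is included at this height (area 684.00 mm²); the cylinder at (5.5, -1.5) does not reach this height (z outside [10, 34]); Merging all regions: only the 28.5×24 cube is present, so the union is just that shape — area = 684.00 mm²; the cone at (-0.5, 0) does not reach this height (z outside [15.5, 28]); After the difference (first − rest): none of the subtracted shapes is present at this height, so the result so far is unchanged — area = 684.00 mm²; (rotated 10° about Z; rotation is an isometry so areas/perimeters/island counts are preserved). So its area = 684.00 mm². Layer 128 (z = 15.36): the cube is present — its section is the full 28.5×24 rectangle (area 684.00 mm²); the cylinder at (5.5, -1.5): section is a regular 12-gon, circumradius r=11.5 (area = (12/2)·11.500²·sin(360°/12) = 396.75 mm²); Combining (union): the regions partially overlap — summed areas 1080.75 mm² minus the doubly-counted overlap 133.19 mm² gives 947.56 mm² — area = 947.56 mm²; the cone at (-0.5, 0) does not reach this height (z outside [15.5, 28]); Subtracting the remaining from the first: none of the subtracted shapes is present at this height, so that combined region is unchanged — area = 947.56 mm²; (whole slice rotated 10° about Z — lengths, areas and connectivity unchanged). So its area = 947.56 mm². Layer 128 is larger (947.56 vs 684.00 mm²).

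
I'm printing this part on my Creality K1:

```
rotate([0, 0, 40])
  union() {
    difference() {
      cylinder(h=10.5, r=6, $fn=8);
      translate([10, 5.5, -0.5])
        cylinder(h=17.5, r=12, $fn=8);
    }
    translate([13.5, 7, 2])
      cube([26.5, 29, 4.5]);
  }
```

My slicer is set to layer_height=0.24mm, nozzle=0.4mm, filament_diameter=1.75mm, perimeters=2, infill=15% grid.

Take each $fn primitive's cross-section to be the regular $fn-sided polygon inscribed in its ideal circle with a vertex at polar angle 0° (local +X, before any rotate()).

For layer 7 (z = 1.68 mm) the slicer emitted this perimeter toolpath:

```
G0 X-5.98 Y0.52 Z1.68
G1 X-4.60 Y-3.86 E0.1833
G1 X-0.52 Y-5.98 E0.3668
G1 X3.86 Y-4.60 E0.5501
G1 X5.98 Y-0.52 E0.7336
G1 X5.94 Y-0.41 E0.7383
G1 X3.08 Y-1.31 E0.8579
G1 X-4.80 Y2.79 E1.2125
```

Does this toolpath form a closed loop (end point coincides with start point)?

no

Start point (G0): (-5.98, 0.52). End point (last G1): the path does not return to the start — open.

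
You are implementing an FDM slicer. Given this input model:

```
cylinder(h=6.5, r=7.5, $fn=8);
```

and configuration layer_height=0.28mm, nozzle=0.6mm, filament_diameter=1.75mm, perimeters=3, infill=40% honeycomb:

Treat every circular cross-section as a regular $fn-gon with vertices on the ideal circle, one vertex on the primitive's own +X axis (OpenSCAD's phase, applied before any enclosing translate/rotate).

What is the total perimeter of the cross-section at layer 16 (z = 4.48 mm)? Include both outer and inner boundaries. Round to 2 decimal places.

45.92 mm

At z = 4.48 mm: the r=7.5 cylinder contributes a regular 8-gon of circumradius 7.5 (perimeter = 2·8·7.500·sin(180°/8) = 45.92 mm). Overall, the cross-section is a single solid region. Total boundary length (outer) = 45.92 mm.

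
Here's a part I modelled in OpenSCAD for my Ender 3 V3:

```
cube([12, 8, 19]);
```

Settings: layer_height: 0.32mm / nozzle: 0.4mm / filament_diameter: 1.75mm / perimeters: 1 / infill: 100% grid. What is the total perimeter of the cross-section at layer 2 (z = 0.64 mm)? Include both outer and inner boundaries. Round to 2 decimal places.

At z = 0.64 mm: the cube is present — its section is the full 12×8 rectangle (perimeter 40.00 mm). Overall, the cross-section is a single solid region. Total boundary length (outer) = 40.00 mm.

40.00 mm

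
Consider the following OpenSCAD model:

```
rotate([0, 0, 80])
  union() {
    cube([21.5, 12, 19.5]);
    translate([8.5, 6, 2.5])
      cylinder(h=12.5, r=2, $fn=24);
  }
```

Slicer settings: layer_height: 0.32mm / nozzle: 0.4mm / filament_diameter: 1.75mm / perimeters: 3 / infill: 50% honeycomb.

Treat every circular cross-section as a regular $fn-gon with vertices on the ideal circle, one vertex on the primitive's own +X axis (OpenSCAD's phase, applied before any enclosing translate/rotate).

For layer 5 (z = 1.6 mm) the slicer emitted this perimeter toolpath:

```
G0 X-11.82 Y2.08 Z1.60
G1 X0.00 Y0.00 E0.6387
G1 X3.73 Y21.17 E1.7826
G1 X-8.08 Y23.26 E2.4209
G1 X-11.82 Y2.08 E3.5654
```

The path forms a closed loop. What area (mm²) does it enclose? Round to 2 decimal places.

257.97 mm²

Apply the shoelace formula to the sequence of (X, Y) vertices; enclosed area = 257.97 mm².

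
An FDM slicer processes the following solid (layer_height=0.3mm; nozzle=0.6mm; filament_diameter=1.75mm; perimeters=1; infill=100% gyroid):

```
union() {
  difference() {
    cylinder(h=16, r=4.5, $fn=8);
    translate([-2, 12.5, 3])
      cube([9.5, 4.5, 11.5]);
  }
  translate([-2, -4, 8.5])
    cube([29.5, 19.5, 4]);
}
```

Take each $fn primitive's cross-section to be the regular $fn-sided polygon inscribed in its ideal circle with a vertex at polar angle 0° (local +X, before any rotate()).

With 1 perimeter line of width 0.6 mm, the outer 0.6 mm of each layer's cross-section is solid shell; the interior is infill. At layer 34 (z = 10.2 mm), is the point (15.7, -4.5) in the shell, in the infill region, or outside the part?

outside

At z = 10.2 mm: the cylinder: section is a regular 8-gon, circumradius r=4.5; the 9.5×4.5 cube at (-2, 12.5) contributes its full rectangle; Taking the first minus the rest: starting from the r=4.5 cylinder, the 9.5×4.5 cube at (-2, 12.5) misses the remaining region (no effect) — 1 connected region; the cube at (-2, -4) is present — its section is the full 29.5×19.5 rectangle; Merging all regions: the regions partially overlap (shared area 44.38 mm²), so overlapping operands fuse into one piece — 1 connected region. Overall, the cross-section is a single solid region. The nearest boundary edge runs (27.50, -4.00)→(1.21, -4.00); distance from the point to it = 0.50 mm. The point is not inside any of the regions above, so it lies outside the cross-section (0.50 mm from the nearest boundary).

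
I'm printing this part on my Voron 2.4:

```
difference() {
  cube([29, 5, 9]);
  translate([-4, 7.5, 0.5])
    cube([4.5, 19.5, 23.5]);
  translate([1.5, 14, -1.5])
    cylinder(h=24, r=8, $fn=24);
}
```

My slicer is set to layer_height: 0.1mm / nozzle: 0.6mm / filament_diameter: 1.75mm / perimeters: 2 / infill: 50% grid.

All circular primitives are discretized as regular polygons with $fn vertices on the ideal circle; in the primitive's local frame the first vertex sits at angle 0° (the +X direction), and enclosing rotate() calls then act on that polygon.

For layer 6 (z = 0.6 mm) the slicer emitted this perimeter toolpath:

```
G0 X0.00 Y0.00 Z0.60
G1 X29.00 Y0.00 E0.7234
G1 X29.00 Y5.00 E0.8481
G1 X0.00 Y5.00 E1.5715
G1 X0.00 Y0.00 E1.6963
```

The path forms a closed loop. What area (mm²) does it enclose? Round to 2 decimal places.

Apply the shoelace formula to the sequence of (X, Y) vertices; enclosed area = 145.00 mm².

145.00 mm²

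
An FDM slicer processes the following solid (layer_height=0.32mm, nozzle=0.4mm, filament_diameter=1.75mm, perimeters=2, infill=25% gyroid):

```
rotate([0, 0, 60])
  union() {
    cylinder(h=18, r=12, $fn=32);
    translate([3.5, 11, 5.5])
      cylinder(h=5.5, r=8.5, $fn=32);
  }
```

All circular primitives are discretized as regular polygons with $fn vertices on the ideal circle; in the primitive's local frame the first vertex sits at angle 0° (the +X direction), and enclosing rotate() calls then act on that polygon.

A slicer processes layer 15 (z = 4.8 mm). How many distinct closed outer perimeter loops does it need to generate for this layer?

At z = 4.8 mm: the r=12 cylinder contributes a regular 32-gon of circumradius 12; the cylinder at (3.5, 11) is not intersected at this z (z outside [5.5, 11]); Merging all regions: only the r=12 cylinder is present, so the union is just that shape — 1 connected region; (whole slice rotated 60° about Z — lengths, areas and connectivity unchanged). The result has 1 disconnected region.

1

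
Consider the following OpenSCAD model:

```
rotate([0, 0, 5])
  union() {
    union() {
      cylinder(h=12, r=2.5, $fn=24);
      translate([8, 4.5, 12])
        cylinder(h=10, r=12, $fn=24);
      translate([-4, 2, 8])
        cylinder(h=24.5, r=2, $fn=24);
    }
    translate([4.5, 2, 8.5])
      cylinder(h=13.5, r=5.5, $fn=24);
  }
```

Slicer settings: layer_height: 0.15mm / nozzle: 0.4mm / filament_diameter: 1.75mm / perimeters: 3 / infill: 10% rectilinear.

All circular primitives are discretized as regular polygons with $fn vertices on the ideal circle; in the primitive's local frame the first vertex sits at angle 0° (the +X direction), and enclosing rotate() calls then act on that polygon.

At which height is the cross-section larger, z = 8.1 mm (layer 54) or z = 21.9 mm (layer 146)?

Layer 54 (z = 8.1): the r=2.5 cylinder gives a regular 24-gon of circumradius 2.5 (constant along its height) (area = (24/2)·2.500²·sin(360°/24) = 19.41 mm²); the cylinder at (8, 4.5) does not reach this height (z outside [12, 22]); the r=2 cylinder at (-4, 2) gives a regular 24-gon of circumradius 2 (constant along its height) (area = (24/2)·2.000²·sin(360°/24) = 12.42 mm²); Merging all regions: the regions partially overlap — summed areas 31.83 mm² minus the doubly-counted overlap 0.00 mm² gives 31.83 mm² — area = 31.83 mm²; the cylinder at (4.5, 2) is not intersected at this z (z outside [8.5, 22]); Taking the union: only the result so far is present, so the union is just that shape — area = 31.83 mm²; (whole slice rotated 5° about Z — lengths, areas and connectivity unchanged). So its area = 31.83 mm². Layer 146 (z = 21.9): the cylinder is absent (z outside [0, 12]); the r=12 cylinder at (8, 4.5) gives a regular 24-gon of circumradius 12 (constant along its height) (area = (24/2)·12.000²·sin(360°/24) = 447.24 mm²); the cylinder at (-4, 2): section is a regular 24-gon, circumradius r=2 (area = (24/2)·2.000²·sin(360°/24) = 12.42 mm²); Taking the union: the regions partially overlap — summed areas 459.66 mm² minus the doubly-counted overlap 4.70 mm² gives 454.96 mm² — area = 454.96 mm²; the r=5.5 cylinder at (4.5, 2) contributes a regular 24-gon of circumradius 5.5 (area = (24/2)·5.500²·sin(360°/24) = 93.95 mm²); Merging all regions: the r=5.5 cylinder at (4.5, 2) lies entirely inside that combined region, so the union is just that combined region — area = 454.96 mm²; (whole slice rotated 5° about Z — lengths, areas and connectivity unchanged). So its area = 454.96 mm². Layer 146 is larger (454.96 vs 31.83 mm²).

layer 146 (z = 21.9 mm)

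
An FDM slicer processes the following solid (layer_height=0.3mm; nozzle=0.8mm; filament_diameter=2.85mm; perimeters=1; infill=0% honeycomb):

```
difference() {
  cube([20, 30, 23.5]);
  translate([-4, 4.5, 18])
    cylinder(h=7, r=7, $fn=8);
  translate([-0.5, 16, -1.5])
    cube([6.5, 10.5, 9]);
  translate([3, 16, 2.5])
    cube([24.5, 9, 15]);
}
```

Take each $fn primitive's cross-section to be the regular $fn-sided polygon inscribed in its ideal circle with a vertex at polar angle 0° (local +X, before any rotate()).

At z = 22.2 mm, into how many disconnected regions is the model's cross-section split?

At z = 22.2 mm: the 20×30 cube contributes its full rectangle; the r=7 cylinder at (-4, 4.5) contributes a regular 8-gon of circumradius 7; the cube at (-0.5, 16) does not reach this height (z outside [-1.5, 7.5]); the cube at (3, 16) is not intersected at this z (z outside [2.5, 17.5]); Subtracting the remaining from the first: starting from the 20×30 cube, the r=7 cylinder at (-4, 4.5) partially overlaps it — only the 19.27 mm² overlap (of its 138.59 mm²) is removed, clipping the outline — 1 connected region. The result has 1 disconnected region.

1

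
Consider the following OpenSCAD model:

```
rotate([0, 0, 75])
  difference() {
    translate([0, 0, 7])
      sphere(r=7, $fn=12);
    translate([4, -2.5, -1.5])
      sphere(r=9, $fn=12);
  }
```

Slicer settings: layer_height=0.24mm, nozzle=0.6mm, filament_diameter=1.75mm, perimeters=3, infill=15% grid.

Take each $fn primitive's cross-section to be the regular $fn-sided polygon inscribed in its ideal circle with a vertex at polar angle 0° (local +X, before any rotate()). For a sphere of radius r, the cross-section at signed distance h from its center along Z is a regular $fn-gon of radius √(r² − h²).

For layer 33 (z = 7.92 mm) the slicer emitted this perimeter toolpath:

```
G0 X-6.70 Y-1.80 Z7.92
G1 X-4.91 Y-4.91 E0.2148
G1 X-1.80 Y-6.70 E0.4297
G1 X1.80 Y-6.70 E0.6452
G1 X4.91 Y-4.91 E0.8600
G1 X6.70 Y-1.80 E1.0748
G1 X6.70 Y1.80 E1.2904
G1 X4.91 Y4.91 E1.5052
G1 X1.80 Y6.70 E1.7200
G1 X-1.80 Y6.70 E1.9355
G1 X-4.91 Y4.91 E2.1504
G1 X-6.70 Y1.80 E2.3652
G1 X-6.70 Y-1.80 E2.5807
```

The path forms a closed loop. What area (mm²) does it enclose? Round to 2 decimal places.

Apply the shoelace formula to the sequence of (X, Y) vertices; enclosed area = 144.48 mm².

144.48 mm²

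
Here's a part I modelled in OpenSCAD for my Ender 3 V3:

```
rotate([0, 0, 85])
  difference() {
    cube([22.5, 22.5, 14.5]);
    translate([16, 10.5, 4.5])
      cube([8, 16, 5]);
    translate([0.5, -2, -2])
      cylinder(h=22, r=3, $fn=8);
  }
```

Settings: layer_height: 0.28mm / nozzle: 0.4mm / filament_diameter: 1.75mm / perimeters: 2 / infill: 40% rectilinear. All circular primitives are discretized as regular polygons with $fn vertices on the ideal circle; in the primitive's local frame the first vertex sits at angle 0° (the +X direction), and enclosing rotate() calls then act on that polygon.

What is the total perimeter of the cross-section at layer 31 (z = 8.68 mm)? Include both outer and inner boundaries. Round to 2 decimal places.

At z = 8.68 mm: the 22.5×22.5 cube contributes its full rectangle (perimeter 90.00 mm); the 8×16 cube at (16, 10.5) contributes its full rectangle (perimeter 48.00 mm); the cylinder at (0.5, -2): section is a regular 8-gon, circumradius r=3 (perimeter = 2·8·3.000·sin(180°/8) = 18.37 mm); Subtracting the remaining from the first: starting from the 22.5×22.5 cube, the 8×16 cube at (16, 10.5) partially overlaps it — only the 78.00 mm² overlap (of its 128.00 mm²) is removed, clipping the outline; the r=3 cylinder at (0.5, -2) partially overlaps it — only the 1.64 mm² overlap (of its 25.46 mm²) is removed, clipping the outline — boundary = 89.50 mm; (rotated 85° about Z; rotation is an isometry so areas/perimeters/island counts are preserved). Overall, the cross-section is a single solid region. Total boundary length (outer) = 89.50 mm.

89.50 mm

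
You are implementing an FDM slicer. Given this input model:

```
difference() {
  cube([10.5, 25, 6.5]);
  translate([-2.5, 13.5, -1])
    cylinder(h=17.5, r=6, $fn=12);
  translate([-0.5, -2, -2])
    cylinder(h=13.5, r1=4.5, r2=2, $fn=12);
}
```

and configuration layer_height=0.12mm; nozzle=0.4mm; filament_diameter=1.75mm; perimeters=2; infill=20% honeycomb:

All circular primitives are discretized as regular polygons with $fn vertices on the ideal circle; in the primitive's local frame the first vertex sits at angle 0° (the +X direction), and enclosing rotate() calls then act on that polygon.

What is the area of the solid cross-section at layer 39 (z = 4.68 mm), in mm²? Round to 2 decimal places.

At z = 4.68 mm: the cube is present — its section is the full 10.5×25 rectangle (area 262.50 mm²); the r=6 cylinder at (-2.5, 13.5) gives a regular 12-gon of circumradius 6 (constant along its height) (area = (12/2)·6.000²·sin(360°/12) = 108.00 mm²); the cone at (-0.5, -2): at t=0.495 of its height the radius interpolates to r₁+(r₂−r₁)t = 3.263, giving a regular 12-gon of that circumradius (area = (12/2)·3.263²·sin(360°/12) = 31.94 mm²); Subtracting the remaining from the first: starting from the 10.5×25 cube (262.50 mm²), the r=6 cylinder at (-2.5, 13.5) partially overlaps it — only the 25.67 mm² overlap (of its 108.00 mm²) is removed, clipping the outline; the cone at (-0.5, -2) partially overlaps it — only the 1.45 mm² overlap (of its 31.94 mm²) is removed, clipping the outline — area = 235.38 mm². Overall, the cross-section is a single solid region. Net area = 235.38 mm².

235.38 mm²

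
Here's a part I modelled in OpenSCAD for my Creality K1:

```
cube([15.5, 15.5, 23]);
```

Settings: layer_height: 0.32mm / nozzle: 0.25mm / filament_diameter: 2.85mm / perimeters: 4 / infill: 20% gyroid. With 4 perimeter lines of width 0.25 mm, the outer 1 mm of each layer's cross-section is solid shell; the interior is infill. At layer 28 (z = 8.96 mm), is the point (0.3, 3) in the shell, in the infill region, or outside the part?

shell

At z = 8.96 mm: the 15.5×15.5 cube contributes its full rectangle. Overall, the cross-section is a single solid region. The nearest boundary edge runs (0.00, 15.50)→(0.00, 0.00); distance from the point to it = 0.30 mm. The point is inside the cross-section, 0.30 mm from the nearest boundary — within the 1 mm shell band (4 × 0.25).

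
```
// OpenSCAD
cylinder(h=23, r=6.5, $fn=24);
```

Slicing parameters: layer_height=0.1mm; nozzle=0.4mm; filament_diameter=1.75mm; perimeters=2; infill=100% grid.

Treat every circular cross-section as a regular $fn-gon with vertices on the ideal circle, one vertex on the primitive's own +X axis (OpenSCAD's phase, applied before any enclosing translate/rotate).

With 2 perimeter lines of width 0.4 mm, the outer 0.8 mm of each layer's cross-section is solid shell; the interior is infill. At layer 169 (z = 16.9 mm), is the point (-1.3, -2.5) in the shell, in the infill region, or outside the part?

infill

At z = 16.9 mm: the r=6.5 cylinder contributes a regular 24-gon of circumradius 6.5. Overall, the cross-section is a single solid region. The nearest boundary edge runs (-3.25, -5.63)→(-1.68, -6.28); distance from the point to it = 3.64 mm. The point is inside the cross-section and 3.64 mm from the nearest boundary — more than the 0.8 mm shell width (2 × 0.4), so it's in the infill interior.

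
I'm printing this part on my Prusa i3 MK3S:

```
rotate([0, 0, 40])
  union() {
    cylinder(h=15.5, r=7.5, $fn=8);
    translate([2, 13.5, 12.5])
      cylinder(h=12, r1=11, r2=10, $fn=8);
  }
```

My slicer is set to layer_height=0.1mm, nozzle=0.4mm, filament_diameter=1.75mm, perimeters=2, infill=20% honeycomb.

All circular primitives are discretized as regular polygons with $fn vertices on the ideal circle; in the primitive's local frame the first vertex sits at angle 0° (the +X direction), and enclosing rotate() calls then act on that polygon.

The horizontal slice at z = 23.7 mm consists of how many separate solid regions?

1

At z = 23.7 mm: the cylinder does not reach this height (z outside [0, 15.5]); the cone at (2, 13.5) contributes a regular 8-gon of circumradius 10.067 (interpolated between r1=11 and r2=10 at t=0.933); Combining (union): only the cone at (2, 13.5) is present, so the union is just that shape — 1 connected region; (rotated 40° about Z; rotation is an isometry so areas/perimeters/island counts are preserved). The result has 1 disconnected region.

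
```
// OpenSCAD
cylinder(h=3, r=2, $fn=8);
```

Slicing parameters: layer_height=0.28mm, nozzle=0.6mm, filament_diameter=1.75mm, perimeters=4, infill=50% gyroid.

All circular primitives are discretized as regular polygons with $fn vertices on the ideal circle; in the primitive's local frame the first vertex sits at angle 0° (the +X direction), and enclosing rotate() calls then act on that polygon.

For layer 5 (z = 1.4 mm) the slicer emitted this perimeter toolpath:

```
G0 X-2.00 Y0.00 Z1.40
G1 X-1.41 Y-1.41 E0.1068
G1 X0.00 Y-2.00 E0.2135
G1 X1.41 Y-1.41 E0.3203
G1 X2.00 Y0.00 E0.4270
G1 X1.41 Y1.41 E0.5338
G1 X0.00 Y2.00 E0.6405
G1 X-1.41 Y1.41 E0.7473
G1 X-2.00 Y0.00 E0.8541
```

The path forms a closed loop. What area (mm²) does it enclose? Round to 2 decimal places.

Apply the shoelace formula to the sequence of (X, Y) vertices; enclosed area = 11.28 mm².

11.28 mm²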